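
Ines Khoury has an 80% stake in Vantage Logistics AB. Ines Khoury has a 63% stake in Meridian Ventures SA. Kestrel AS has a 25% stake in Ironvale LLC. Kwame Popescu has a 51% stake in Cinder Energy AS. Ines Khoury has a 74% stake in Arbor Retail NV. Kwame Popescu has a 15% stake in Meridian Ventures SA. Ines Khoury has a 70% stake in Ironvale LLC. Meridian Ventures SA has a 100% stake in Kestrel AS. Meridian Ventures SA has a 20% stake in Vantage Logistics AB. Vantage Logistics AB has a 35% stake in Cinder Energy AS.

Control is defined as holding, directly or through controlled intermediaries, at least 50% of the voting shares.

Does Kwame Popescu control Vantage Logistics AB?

No

Kwame holds 51% of Cinder, so Kwame controls Cinder.
Neither Kwame nor any entity Kwame controls holds any voting interest in Vantage.
So Kwame does not control Vantage.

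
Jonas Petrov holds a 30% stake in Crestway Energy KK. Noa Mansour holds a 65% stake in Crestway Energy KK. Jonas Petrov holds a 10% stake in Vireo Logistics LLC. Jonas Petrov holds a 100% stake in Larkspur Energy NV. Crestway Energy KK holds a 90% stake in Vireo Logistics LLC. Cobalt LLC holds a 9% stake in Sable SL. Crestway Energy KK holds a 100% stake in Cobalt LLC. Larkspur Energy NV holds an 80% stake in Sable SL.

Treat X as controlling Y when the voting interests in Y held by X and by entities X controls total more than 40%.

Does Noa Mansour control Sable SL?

No

Noa holds 65% of Crestway, so Noa controls Crestway.
Crestway holds 90% of Vireo, so Noa controls Vireo.
Crestway holds 100% of Cobalt, so Noa controls Cobalt.
In Sable, Noa's side holds only 9%, not > 40%.
So Noa does not control Sable.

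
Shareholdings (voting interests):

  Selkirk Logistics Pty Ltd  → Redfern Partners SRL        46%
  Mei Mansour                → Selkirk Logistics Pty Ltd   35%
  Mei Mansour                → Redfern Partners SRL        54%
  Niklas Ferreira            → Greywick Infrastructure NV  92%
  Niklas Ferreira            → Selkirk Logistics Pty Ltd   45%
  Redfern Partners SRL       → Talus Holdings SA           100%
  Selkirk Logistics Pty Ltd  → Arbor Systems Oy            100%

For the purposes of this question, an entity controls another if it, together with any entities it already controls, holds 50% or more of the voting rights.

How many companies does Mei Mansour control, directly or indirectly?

2

Mei holds 54% of Redfern, so Mei controls Redfern.
Redfern holds 100% of Talus, so Mei controls Talus.
No other company's threshold is met.
Mei controls 2 companies.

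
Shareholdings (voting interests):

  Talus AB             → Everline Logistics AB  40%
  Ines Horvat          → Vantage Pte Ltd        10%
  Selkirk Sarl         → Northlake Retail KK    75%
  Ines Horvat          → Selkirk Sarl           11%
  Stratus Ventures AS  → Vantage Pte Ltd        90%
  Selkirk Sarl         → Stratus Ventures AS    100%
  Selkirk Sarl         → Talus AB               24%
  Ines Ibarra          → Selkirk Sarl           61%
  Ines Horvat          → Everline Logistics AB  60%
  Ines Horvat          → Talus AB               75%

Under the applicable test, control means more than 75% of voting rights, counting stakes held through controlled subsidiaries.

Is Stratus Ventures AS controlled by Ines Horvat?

Ines Horvat's largest direct stake is 75% in Talus, which does not meet the threshold, so Ines Horvat controls no company.
Neither Ines Horvat nor any entity Ines Horvat controls holds any voting interest in Stratus.
So Ines Horvat does not control Stratus.

No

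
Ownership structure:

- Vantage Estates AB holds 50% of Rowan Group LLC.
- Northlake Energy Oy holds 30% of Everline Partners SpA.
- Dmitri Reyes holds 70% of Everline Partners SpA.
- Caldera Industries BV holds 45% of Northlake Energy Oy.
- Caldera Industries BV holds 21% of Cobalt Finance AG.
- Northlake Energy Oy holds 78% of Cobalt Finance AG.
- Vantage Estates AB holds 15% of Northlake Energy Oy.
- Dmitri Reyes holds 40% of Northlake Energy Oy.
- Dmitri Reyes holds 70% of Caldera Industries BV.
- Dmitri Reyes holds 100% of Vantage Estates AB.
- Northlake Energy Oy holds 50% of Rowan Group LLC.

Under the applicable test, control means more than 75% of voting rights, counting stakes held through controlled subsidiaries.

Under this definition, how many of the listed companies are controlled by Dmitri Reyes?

1

Dmitri holds 100% of Vantage, so Dmitri controls Vantage.
No other company's threshold is met.
Dmitri controls 1 company.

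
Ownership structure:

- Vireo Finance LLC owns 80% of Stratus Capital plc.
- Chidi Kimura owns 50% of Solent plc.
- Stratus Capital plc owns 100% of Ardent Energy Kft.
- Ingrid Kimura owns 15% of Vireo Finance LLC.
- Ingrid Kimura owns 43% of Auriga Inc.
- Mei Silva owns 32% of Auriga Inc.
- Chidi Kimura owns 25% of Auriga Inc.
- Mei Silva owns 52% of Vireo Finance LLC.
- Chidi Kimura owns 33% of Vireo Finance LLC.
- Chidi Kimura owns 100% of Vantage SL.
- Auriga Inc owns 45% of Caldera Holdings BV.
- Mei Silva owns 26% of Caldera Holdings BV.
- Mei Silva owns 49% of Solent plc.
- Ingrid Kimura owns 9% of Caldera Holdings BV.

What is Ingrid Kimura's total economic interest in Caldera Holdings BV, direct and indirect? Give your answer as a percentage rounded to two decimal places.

Ingrid reaches Caldera along 2 paths.
Via Auriga: 43% × 45% = 19.35%.
Direct stake: 9% = 9%.
Total: 19.35% + 9% = 28.35%.

28.35%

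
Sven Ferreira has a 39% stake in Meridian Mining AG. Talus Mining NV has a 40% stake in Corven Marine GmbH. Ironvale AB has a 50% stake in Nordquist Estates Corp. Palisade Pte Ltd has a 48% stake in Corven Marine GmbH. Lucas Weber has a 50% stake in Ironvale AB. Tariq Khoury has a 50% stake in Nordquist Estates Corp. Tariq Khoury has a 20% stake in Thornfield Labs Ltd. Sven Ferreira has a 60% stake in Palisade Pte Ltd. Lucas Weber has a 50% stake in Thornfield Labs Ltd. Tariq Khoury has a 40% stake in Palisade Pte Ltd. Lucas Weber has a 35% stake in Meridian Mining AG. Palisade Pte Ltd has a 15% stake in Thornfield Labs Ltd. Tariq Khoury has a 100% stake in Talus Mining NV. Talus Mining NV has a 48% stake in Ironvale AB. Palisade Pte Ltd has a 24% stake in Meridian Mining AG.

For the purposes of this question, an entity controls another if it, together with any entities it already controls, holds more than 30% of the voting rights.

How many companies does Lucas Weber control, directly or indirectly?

Lucas holds 50% of Thornfield, so Lucas controls Thornfield.
Lucas holds 35% of Meridian, so Lucas controls Meridian.
Lucas holds 50% of Ironvale, so Lucas controls Ironvale.
Ironvale holds 50% of Nordquist, so Lucas controls Nordquist.
No other company's threshold is met.
Lucas controls 4 companies.

4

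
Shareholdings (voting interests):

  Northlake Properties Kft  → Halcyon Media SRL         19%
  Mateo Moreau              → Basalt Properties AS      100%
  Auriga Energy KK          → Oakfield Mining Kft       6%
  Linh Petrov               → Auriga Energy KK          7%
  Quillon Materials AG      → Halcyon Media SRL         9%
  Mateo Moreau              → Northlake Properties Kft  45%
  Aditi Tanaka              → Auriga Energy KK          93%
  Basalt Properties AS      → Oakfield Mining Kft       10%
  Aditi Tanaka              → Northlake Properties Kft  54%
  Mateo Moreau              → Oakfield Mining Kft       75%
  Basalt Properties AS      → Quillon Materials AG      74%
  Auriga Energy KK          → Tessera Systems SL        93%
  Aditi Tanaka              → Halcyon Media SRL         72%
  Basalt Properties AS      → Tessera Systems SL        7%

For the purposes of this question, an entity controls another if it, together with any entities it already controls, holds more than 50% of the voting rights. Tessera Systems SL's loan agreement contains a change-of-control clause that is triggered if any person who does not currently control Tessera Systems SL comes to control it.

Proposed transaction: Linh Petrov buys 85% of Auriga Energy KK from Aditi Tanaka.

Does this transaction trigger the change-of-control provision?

Yes

The purchase adds only to Linh's holdings (Aditi's stake shrinks), so Linh is the only person who could newly come to control Tessera.
Linh's largest direct stake is 7% in Auriga, which does not meet the threshold, so Linh controls no company.
Neither Linh nor any entity Linh controls holds any voting interest in Tessera.
So before the transaction, Linh does not control Tessera.
After the purchase, Linh's direct stake in Auriga rises to 7% + 85% = 92%, and Aditi's stake falls to 8%.
Linh holds 92% of Auriga, so Linh controls Auriga.
Auriga holds 93% of Tessera, so Linh controls Tessera.
Linh did not control Tessera before and does after, so the clause is triggered.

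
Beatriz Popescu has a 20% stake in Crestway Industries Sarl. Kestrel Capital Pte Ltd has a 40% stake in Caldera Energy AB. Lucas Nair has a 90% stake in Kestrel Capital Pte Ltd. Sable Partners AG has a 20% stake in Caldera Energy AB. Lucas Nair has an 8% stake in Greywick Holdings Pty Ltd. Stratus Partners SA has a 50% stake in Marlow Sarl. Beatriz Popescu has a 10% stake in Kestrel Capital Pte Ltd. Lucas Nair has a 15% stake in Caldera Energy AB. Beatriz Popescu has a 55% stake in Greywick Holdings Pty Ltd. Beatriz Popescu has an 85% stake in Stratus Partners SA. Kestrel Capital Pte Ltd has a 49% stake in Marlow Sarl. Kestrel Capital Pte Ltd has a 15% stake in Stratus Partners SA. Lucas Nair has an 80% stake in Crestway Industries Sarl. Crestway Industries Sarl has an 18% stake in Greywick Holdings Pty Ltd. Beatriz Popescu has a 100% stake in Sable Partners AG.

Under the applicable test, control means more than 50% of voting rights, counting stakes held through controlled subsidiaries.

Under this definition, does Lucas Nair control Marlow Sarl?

No

Lucas holds 80% of Crestway, so Lucas controls Crestway.
Lucas holds 90% of Kestrel, so Lucas controls Kestrel.
Lucas and Kestrel together hold 15% + 40% = 55% of Caldera, so Lucas controls Caldera.
In Marlow, Lucas's side holds only 49%, not > 50%.
So Lucas does not control Marlow.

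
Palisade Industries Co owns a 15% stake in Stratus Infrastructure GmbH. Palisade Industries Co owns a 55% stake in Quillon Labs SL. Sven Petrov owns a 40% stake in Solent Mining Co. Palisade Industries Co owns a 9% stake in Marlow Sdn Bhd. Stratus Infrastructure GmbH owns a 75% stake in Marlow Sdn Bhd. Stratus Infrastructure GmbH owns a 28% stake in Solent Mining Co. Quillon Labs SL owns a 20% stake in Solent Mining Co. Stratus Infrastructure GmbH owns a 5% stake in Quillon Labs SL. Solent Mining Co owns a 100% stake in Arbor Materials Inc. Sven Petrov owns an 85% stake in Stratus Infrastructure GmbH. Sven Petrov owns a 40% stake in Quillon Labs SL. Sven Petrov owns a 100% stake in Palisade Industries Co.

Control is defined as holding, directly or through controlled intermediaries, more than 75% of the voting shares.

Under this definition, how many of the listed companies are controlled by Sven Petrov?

Sven holds 100% of Palisade, so Sven controls Palisade.
Sven and Palisade together hold 85% + 15% = 100% of Stratus, so Sven controls Stratus.
Palisade and Sven and Stratus together hold 55% + 40% + 5% = 100% of Quillon, so Sven controls Quillon.
Palisade and Stratus together hold 9% + 75% = 84% of Marlow, so Sven controls Marlow.
Quillon and Sven and Stratus together hold 20% + 40% + 28% = 88% of Solent, so Sven controls Solent.
Solent holds 100% of Arbor, so Sven controls Arbor.
Sven controls 6 companies.

6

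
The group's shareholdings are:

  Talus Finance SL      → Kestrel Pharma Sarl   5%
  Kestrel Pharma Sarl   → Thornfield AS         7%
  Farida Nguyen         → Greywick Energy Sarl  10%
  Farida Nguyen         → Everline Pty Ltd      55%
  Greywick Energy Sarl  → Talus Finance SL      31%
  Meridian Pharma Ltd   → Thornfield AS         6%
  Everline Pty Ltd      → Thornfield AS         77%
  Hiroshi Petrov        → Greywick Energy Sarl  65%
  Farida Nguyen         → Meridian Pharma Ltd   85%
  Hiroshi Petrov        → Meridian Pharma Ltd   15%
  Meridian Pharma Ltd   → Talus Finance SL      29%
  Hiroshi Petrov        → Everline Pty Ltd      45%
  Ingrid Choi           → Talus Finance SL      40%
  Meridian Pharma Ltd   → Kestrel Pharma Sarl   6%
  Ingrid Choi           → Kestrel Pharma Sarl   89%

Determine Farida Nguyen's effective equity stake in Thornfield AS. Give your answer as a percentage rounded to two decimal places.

47.90%

Farida reaches Thornfield along 5 paths.
Via Meridian → Kestrel: 85% × 6% × 7% = 0.357%.
Via Meridian → Talus → Kestrel: 85% × 29% × 5% × 7% = 0.086275%.
Via Greywick → Talus → Kestrel: 10% × 31% × 5% × 7% = 0.01085%.
Via Everline: 55% × 77% = 42.35%.
Via Meridian: 85% × 6% = 5.1%.
Total: 0.357% + 0.086275% + 0.01085% + 42.35% + 5.1% = 47.904125%.
Rounded: 47.90%.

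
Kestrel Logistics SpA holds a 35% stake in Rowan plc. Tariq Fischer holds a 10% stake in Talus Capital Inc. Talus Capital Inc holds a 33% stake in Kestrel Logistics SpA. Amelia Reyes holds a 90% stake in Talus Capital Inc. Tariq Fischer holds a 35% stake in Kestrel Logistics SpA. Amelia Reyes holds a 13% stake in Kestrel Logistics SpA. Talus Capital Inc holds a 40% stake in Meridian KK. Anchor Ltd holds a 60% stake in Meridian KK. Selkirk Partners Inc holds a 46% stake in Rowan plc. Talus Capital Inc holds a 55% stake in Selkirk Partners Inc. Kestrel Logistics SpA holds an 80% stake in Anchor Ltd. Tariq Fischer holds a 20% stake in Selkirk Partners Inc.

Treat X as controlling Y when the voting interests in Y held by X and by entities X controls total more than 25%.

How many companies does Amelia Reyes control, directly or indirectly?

Amelia holds 90% of Talus, so Amelia controls Talus.
Talus and Amelia together hold 33% + 13% = 46% of Kestrel, so Amelia controls Kestrel.
Kestrel holds 80% of Anchor, so Amelia controls Anchor.
Talus holds 55% of Selkirk, so Amelia controls Selkirk.
Talus and Anchor together hold 40% + 60% = 100% of Meridian, so Amelia controls Meridian.
Selkirk and Kestrel together hold 46% + 35% = 81% of Rowan, so Amelia controls Rowan.
Amelia controls 6 companies.

6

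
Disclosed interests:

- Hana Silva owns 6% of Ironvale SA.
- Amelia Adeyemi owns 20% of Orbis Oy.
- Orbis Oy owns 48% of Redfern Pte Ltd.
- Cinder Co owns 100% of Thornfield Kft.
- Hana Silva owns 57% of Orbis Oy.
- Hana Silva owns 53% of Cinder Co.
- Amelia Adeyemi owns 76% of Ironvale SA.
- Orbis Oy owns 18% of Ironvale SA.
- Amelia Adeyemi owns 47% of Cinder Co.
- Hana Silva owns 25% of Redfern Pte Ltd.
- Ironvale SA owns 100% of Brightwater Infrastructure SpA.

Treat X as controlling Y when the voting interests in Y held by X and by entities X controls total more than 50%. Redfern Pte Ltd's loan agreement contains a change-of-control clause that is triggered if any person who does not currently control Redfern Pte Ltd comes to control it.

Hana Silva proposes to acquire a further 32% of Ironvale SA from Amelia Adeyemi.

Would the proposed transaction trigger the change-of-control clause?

The purchase adds only to Hana's holdings (Amelia's stake shrinks), so Hana is the only person who could newly come to control Redfern.
Hana holds 57% of Orbis, so Hana controls Orbis.
Hana and Orbis together hold 25% + 48% = 73% of Redfern, so Hana controls Redfern.
So Hana already controls Redfern before the transaction.
After the purchase, Hana's direct stake in Ironvale rises to 6% + 32% = 38%, and Amelia's stake falls to 44%.
Hana controlled Redfern already, so this is not a new person acquiring control; every other person's position is unchanged or reduced.
No new person acquires control, so the clause is not triggered.

No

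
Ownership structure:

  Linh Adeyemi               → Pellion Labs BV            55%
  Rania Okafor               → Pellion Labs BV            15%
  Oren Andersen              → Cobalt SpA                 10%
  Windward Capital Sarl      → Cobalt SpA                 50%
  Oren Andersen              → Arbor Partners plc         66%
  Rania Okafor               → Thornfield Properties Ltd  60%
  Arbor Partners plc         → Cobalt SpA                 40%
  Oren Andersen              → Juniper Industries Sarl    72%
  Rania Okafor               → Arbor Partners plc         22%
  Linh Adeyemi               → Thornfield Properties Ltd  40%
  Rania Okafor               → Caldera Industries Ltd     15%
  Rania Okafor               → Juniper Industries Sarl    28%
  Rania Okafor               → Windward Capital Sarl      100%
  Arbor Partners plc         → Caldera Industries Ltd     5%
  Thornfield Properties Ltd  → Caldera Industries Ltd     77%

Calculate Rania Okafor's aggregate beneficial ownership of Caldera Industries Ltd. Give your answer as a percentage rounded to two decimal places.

Rania reaches Caldera along 3 paths.
Via Arbor: 22% × 5% = 1.1%.
Direct stake: 15% = 15%.
Via Thornfield: 60% × 77% = 46.2%.
Total: 1.1% + 15% + 46.2% = 62.3%.
Rounded: 62.30%.

62.30%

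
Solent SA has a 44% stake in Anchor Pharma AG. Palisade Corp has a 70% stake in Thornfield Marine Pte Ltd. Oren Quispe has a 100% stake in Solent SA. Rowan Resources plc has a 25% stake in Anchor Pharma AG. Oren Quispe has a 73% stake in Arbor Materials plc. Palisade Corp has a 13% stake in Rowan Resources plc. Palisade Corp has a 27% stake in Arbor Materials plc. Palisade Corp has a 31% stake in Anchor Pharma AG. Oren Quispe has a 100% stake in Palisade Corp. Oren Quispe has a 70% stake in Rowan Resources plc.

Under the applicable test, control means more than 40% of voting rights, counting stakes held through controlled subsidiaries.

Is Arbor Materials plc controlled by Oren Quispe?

Yes

Oren holds 100% of Palisade, so Oren controls Palisade.
Oren and Palisade together hold 73% + 27% = 100% of Arbor, so Oren controls Arbor.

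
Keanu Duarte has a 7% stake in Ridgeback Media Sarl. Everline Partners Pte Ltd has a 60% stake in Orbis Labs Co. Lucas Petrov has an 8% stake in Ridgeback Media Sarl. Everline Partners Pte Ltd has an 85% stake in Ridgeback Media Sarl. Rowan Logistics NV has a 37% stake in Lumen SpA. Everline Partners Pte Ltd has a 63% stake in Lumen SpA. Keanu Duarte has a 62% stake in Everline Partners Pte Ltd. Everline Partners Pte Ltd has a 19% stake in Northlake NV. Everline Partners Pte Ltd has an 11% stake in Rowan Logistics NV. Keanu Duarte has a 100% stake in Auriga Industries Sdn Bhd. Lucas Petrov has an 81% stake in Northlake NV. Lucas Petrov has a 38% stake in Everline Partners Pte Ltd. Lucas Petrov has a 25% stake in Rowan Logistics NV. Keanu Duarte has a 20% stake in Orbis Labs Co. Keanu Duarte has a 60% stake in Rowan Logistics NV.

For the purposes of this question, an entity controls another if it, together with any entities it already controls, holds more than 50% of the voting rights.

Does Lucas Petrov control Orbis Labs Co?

Lucas holds 81% of Northlake, so Lucas controls Northlake.
Neither Lucas nor any entity Lucas controls holds any voting interest in Orbis.
So Lucas does not control Orbis.

No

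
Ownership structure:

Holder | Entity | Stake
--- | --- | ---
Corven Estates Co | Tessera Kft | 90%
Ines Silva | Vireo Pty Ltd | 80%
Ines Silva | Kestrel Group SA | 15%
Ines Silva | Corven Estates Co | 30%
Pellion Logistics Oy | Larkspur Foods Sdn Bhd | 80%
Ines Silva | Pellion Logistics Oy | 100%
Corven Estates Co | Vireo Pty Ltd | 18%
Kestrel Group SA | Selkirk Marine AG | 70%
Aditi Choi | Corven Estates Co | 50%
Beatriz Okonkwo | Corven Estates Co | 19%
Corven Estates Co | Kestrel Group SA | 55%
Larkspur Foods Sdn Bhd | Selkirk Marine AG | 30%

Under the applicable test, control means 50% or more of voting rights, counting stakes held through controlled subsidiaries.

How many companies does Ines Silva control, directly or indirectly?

3

Ines holds 100% of Pellion, so Ines controls Pellion.
Pellion holds 80% of Larkspur, so Ines controls Larkspur.
Ines holds 80% of Vireo, so Ines controls Vireo.
No other company's threshold is met.
Ines controls 3 companies.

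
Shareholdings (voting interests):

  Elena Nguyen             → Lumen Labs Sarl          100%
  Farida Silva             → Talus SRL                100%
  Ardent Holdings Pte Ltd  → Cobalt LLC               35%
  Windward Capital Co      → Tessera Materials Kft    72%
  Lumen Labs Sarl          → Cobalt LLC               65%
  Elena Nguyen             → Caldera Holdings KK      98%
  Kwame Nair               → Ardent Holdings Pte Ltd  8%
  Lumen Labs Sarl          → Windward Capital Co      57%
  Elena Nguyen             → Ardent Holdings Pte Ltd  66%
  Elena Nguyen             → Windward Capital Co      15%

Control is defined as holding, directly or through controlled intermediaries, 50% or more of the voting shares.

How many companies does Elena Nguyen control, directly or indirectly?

Elena holds 66% of Ardent, so Elena controls Ardent.
Elena holds 98% of Caldera, so Elena controls Caldera.
Elena holds 100% of Lumen, so Elena controls Lumen.
Elena and Lumen together hold 15% + 57% = 72% of Windward, so Elena controls Windward.
Lumen and Ardent together hold 65% + 35% = 100% of Cobalt, so Elena controls Cobalt.
Windward holds 72% of Tessera, so Elena controls Tessera.
No other company's threshold is met.
Elena controls 6 companies.

6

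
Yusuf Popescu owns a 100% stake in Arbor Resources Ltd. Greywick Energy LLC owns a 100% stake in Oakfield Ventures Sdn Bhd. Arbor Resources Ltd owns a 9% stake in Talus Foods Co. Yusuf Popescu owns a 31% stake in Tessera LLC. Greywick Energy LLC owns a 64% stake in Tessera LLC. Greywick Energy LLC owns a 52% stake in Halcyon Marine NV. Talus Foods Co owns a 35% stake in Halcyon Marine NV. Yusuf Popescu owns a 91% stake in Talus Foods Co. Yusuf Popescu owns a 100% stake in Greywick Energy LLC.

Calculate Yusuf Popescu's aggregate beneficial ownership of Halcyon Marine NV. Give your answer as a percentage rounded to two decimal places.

Yusuf reaches Halcyon along 3 paths.
Via Greywick: 100% × 52% = 52%.
Via Talus: 91% × 35% = 31.85%.
Via Arbor → Talus: 100% × 9% × 35% = 3.15%.
Total: 52% + 31.85% + 3.15% = 87%.
Rounded: 87.00%.

87.00%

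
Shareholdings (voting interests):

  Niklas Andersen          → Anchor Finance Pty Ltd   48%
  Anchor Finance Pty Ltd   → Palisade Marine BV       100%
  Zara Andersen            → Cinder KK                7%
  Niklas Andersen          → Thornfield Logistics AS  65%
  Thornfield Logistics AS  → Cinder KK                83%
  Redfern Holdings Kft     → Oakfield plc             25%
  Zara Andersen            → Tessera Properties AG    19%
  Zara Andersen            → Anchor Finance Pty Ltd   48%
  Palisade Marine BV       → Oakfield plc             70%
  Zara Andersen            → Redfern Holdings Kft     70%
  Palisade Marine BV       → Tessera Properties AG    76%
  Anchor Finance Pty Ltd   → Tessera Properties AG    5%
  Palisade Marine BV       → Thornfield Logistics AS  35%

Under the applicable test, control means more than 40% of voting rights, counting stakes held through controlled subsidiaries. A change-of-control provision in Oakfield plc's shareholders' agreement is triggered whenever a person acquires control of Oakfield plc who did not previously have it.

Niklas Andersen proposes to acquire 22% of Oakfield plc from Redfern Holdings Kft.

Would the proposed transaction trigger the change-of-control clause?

No

The purchase adds only to Niklas's holdings (Redfern's stake shrinks), so Niklas is the only person who could newly come to control Oakfield.
Niklas holds 48% of Anchor, so Niklas controls Anchor.
Anchor holds 100% of Palisade, so Niklas controls Palisade.
Palisade holds 70% of Oakfield, so Niklas controls Oakfield.
So Niklas already controls Oakfield before the transaction.
After the purchase, Niklas holds 22% of Oakfield directly, and Redfern's stake falls to 3%.
Niklas controlled Oakfield already, so this is not a new person acquiring control; every other person's position is unchanged or reduced.
No new person acquires control, so the clause is not triggered.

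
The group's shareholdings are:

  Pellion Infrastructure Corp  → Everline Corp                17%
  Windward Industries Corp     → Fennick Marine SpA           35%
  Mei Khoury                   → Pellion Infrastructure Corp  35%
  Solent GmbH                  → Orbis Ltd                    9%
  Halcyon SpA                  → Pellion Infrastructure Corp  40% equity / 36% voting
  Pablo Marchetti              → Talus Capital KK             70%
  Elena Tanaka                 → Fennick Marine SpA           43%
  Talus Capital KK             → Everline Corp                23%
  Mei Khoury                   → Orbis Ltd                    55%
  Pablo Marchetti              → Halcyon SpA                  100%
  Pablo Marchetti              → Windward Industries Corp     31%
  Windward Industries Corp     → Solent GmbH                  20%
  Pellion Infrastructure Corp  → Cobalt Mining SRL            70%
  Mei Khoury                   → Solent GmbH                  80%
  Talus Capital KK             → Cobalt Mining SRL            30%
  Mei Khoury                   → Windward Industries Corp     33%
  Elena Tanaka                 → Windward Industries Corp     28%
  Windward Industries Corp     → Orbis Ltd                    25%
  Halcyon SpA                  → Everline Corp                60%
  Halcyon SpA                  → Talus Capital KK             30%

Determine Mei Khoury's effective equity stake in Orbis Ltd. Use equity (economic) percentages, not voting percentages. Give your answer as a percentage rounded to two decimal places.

71.04%

Mei reaches Orbis along 4 paths.
Direct stake: 55% = 55%.
Via Solent: 80% × 9% = 7.2%.
Via Windward → Solent: 33% × 20% × 9% = 0.594%.
Via Windward: 33% × 25% = 8.25%.
Total: 55% + 7.2% + 0.594% + 8.25% = 71.044%.
Rounded: 71.04%.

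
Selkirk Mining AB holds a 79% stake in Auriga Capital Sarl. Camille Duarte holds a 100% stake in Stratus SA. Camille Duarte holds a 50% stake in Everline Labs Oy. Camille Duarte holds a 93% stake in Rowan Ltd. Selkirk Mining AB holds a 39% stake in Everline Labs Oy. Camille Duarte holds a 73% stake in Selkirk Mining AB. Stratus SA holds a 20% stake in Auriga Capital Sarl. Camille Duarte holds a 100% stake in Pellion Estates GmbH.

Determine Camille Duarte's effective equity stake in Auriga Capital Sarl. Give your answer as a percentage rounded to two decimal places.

77.67%

Camille reaches Auriga along 2 paths.
Via Stratus: 100% × 20% = 20%.
Via Selkirk: 73% × 79% = 57.67%.
Total: 20% + 57.67% = 77.67%.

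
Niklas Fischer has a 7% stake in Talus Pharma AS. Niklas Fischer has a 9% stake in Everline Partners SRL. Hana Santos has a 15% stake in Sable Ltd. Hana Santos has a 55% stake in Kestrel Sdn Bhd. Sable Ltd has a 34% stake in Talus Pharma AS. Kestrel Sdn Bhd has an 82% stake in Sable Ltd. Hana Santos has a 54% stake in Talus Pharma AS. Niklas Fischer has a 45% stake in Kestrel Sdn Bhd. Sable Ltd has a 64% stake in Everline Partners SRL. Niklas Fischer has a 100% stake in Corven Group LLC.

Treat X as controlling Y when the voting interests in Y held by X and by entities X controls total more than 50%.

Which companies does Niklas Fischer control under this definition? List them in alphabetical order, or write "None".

Niklas holds 100% of Corven, so Niklas controls Corven.
No other company's threshold is met.

Corven Group LLC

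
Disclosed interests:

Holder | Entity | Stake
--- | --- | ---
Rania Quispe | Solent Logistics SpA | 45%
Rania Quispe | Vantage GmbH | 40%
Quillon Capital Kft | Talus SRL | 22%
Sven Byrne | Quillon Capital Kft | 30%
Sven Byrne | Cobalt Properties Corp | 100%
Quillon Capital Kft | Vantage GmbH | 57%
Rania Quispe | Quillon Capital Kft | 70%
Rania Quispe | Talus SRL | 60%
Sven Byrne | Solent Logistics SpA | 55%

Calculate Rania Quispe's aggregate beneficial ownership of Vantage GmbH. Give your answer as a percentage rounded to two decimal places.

79.90%

Rania reaches Vantage along 2 paths.
Via Quillon: 70% × 57% = 39.9%.
Direct stake: 40% = 40%.
Total: 39.9% + 40% = 79.9%.
Rounded: 79.90%.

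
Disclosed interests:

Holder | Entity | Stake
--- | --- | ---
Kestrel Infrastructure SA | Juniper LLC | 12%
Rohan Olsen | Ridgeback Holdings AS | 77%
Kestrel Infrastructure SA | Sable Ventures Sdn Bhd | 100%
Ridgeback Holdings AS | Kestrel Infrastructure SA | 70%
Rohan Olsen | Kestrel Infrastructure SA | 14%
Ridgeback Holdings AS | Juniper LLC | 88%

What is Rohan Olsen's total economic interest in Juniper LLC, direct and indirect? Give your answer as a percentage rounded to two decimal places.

Rohan reaches Juniper along 3 paths.
Via Ridgeback: 77% × 88% = 67.76%.
Via Ridgeback → Kestrel: 77% × 70% × 12% = 6.468%.
Via Kestrel: 14% × 12% = 1.68%.
Total: 67.76% + 6.468% + 1.68% = 75.908%.
Rounded: 75.91%.

75.91%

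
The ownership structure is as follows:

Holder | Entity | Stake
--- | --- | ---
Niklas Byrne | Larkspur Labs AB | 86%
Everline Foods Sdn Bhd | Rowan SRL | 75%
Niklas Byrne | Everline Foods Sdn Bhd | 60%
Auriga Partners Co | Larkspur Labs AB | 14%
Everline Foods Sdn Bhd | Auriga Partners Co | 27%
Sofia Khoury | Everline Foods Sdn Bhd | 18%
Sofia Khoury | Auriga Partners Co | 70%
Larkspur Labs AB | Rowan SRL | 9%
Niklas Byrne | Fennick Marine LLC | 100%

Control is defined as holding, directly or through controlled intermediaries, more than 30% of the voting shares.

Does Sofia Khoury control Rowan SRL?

Sofia holds 70% of Auriga, so Sofia controls Auriga.
Neither Sofia nor any entity Sofia controls holds any voting interest in Rowan.
So Sofia does not control Rowan.

No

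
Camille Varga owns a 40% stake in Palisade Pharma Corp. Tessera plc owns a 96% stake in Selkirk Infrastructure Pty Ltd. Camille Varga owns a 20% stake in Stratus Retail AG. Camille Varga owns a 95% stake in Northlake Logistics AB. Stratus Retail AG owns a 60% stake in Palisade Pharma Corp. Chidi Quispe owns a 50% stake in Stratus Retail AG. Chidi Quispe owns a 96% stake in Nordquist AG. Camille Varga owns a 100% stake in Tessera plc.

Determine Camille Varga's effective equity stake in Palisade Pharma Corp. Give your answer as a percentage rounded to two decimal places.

52.00%

Camille reaches Palisade along 2 paths.
Direct stake: 40% = 40%.
Via Stratus: 20% × 60% = 12%.
Total: 40% + 12% = 52%.
Rounded: 52.00%.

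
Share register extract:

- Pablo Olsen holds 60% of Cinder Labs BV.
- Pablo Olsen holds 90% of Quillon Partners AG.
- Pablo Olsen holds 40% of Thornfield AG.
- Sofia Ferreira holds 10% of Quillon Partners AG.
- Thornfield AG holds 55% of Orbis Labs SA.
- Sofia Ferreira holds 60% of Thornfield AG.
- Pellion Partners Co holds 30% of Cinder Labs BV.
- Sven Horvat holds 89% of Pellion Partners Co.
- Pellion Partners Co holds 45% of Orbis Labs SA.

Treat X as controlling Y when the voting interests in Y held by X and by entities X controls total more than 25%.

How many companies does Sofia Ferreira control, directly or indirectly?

2

Sofia holds 60% of Thornfield, so Sofia controls Thornfield.
Thornfield holds 55% of Orbis, so Sofia controls Orbis.
No other company's threshold is met.
Sofia controls 2 companies.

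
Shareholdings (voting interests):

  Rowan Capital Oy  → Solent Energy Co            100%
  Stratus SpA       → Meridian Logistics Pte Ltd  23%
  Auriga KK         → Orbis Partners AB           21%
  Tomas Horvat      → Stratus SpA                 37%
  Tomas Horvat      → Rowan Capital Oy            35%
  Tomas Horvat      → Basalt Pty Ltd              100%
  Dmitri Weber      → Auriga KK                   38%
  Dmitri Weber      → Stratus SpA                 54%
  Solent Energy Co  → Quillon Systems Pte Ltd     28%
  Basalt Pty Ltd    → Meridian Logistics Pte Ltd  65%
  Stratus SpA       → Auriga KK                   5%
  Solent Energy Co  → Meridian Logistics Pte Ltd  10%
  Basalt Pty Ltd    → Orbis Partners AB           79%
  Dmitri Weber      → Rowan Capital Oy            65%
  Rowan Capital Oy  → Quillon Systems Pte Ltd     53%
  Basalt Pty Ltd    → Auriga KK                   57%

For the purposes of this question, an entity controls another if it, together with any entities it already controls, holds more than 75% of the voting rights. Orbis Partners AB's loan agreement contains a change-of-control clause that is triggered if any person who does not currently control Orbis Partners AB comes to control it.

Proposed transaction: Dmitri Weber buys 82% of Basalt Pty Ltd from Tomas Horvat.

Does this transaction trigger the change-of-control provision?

The purchase adds only to Dmitri's holdings (Tomas's stake shrinks), so Dmitri is the only person who could newly come to control Orbis.
Dmitri's largest direct stake is 65% in Rowan, which does not meet the threshold, so Dmitri controls no company.
Neither Dmitri nor any entity Dmitri controls holds any voting interest in Orbis.
So before the transaction, Dmitri does not control Orbis.
After the purchase, Dmitri holds 82% of Basalt directly, and Tomas's stake falls to 18%.
Dmitri holds 82% of Basalt, so Dmitri controls Basalt.
Basalt and Dmitri together hold 57% + 38% = 95% of Auriga, so Dmitri controls Auriga.
Basalt and Auriga together hold 79% + 21% = 100% of Orbis, so Dmitri controls Orbis.
Dmitri did not control Orbis before and does after, so the clause is triggered.

Yes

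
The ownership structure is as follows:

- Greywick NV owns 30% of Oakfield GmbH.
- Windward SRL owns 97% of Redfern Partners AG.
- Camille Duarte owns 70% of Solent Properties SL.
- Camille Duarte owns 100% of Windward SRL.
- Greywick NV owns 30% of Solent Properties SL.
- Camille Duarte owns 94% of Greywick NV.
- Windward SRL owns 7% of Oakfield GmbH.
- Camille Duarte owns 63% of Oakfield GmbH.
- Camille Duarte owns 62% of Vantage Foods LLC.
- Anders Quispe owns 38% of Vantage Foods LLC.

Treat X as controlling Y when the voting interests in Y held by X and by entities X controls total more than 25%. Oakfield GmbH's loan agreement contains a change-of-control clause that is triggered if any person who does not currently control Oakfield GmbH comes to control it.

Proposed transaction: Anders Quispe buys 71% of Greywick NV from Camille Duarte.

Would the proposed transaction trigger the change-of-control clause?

Yes

The purchase adds only to Anders's holdings (Camille's stake shrinks), so Anders is the only person who could newly come to control Oakfield.
Anders holds 38% of Vantage, so Anders controls Vantage.
Neither Anders nor any entity Anders controls holds any voting interest in Oakfield.
So before the transaction, Anders does not control Oakfield.
After the purchase, Anders holds 71% of Greywick directly, and Camille's stake falls to 23%.
Anders holds 71% of Greywick, so Anders controls Greywick.
Greywick holds 30% of Oakfield, so Anders controls Oakfield.
Anders did not control Oakfield before and does after, so the clause is triggered.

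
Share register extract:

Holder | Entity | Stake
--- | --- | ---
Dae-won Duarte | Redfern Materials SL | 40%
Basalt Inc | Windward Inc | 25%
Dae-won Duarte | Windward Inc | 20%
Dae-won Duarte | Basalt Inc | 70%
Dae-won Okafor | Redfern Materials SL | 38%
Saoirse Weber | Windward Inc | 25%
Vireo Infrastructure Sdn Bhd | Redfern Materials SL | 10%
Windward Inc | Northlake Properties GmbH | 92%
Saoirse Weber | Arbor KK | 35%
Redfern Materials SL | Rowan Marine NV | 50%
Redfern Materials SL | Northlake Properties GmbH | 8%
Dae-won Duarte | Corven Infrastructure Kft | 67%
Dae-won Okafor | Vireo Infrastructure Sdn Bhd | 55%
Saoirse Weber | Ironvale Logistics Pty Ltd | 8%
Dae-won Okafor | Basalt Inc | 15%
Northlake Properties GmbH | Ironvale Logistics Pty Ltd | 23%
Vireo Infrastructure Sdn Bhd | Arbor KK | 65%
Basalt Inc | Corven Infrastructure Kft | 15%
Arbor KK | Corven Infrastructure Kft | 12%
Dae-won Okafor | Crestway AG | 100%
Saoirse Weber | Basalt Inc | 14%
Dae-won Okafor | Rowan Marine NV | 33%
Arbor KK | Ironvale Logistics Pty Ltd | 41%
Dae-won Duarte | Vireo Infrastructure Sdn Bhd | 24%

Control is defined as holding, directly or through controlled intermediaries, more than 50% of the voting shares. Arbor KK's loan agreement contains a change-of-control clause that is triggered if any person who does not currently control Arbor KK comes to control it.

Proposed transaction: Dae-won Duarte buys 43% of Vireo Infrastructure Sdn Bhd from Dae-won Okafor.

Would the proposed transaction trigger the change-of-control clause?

The purchase adds only to Dae-won Duarte's holdings (Dae-won Okafor's stake shrinks), so Dae-won Duarte is the only person who could newly come to control Arbor.
Dae-won Duarte holds 70% of Basalt, so Dae-won Duarte controls Basalt.
Basalt and Dae-won Duarte together hold 15% + 67% = 82% of Corven, so Dae-won Duarte controls Corven.
Neither Dae-won Duarte nor any entity Dae-won Duarte controls holds any voting interest in Arbor.
So before the transaction, Dae-won Duarte does not control Arbor.
After the purchase, Dae-won Duarte's direct stake in Vireo rises to 24% + 43% = 67%, and Dae-won Okafor's stake falls to 12%.
Dae-won Duarte holds 67% of Vireo, so Dae-won Duarte controls Vireo.
Vireo holds 65% of Arbor, so Dae-won Duarte controls Arbor.
Dae-won Duarte did not control Arbor before and does after, so the clause is triggered.

Yes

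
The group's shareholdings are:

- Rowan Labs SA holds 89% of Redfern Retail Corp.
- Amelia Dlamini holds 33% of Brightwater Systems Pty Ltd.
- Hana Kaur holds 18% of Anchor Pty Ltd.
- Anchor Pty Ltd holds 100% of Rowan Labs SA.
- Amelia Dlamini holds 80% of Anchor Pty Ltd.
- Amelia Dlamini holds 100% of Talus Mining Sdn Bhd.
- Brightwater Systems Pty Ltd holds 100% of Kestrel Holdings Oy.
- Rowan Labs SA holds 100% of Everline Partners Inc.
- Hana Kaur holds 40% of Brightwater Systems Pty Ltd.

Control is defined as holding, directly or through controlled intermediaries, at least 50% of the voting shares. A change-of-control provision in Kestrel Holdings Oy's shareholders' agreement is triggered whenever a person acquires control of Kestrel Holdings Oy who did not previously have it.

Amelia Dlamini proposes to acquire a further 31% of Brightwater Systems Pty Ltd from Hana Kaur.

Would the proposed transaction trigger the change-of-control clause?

The purchase adds only to Amelia's holdings (Hana's stake shrinks), so Amelia is the only person who could newly come to control Kestrel.
Amelia holds 80% of Anchor, so Amelia controls Anchor.
Anchor holds 100% of Rowan, so Amelia controls Rowan.
Rowan holds 100% of Everline, so Amelia controls Everline.
Rowan holds 89% of Redfern, so Amelia controls Redfern.
Amelia holds 100% of Talus, so Amelia controls Talus.
Neither Amelia nor any entity Amelia controls holds any voting interest in Kestrel.
So before the transaction, Amelia does not control Kestrel.
After the purchase, Amelia's direct stake in Brightwater rises to 33% + 31% = 64%, and Hana's stake falls to 9%.
Amelia holds 64% of Brightwater, so Amelia controls Brightwater.
Brightwater holds 100% of Kestrel, so Amelia controls Kestrel.
Amelia did not control Kestrel before and does after, so the clause is triggered.

Yes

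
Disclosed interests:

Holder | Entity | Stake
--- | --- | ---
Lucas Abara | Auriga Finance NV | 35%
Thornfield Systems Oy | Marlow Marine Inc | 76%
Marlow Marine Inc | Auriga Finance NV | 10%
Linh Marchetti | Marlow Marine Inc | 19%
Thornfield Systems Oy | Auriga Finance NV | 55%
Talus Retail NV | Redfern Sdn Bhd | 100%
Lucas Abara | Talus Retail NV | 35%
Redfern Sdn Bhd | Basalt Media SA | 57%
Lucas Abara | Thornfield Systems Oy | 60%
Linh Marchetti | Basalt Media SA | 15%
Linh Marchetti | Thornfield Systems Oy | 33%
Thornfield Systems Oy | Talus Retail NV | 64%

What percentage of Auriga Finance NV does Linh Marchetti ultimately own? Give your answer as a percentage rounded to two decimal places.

22.56%

Linh reaches Auriga along 3 paths.
Via Thornfield: 33% × 55% = 18.15%.
Via Thornfield → Marlow: 33% × 76% × 10% = 2.508%.
Via Marlow: 19% × 10% = 1.9%.
Total: 18.15% + 2.508% + 1.9% = 22.558%.
Rounded: 22.56%.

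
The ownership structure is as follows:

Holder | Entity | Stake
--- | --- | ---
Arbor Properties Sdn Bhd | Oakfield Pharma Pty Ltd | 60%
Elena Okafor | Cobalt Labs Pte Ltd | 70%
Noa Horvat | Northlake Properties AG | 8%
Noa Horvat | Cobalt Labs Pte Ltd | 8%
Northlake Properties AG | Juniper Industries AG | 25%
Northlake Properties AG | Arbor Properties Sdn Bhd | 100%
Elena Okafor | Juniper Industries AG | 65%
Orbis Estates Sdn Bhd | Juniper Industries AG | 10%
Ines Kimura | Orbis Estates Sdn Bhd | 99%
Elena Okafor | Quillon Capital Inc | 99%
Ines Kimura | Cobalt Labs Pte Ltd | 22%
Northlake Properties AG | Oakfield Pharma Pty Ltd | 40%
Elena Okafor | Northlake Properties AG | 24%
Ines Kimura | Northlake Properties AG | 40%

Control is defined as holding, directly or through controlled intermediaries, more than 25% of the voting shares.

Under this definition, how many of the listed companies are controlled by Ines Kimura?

5

Ines holds 40% of Northlake, so Ines controls Northlake.
Ines holds 99% of Orbis, so Ines controls Orbis.
Orbis and Northlake together hold 10% + 25% = 35% of Juniper, so Ines controls Juniper.
Northlake holds 100% of Arbor, so Ines controls Arbor.
Northlake and Arbor together hold 40% + 60% = 100% of Oakfield, so Ines controls Oakfield.
No other company's threshold is met.
Ines controls 5 companies.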